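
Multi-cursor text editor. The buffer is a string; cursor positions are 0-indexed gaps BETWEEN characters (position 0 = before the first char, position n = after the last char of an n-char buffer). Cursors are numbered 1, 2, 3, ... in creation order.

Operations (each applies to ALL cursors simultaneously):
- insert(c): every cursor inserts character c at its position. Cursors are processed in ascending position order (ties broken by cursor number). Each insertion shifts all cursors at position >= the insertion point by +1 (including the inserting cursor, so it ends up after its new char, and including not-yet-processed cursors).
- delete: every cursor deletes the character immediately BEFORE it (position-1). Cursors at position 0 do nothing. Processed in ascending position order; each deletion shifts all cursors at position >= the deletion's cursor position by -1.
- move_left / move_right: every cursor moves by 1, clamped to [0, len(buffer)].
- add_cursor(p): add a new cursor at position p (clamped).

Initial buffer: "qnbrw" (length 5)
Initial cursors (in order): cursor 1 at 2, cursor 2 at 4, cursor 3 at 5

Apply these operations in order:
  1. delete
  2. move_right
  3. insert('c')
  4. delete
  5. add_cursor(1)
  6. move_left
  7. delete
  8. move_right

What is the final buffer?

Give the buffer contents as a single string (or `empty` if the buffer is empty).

After op 1 (delete): buffer="qb" (len 2), cursors c1@1 c2@2 c3@2, authorship ..
After op 2 (move_right): buffer="qb" (len 2), cursors c1@2 c2@2 c3@2, authorship ..
After op 3 (insert('c')): buffer="qbccc" (len 5), cursors c1@5 c2@5 c3@5, authorship ..123
After op 4 (delete): buffer="qb" (len 2), cursors c1@2 c2@2 c3@2, authorship ..
After op 5 (add_cursor(1)): buffer="qb" (len 2), cursors c4@1 c1@2 c2@2 c3@2, authorship ..
After op 6 (move_left): buffer="qb" (len 2), cursors c4@0 c1@1 c2@1 c3@1, authorship ..
After op 7 (delete): buffer="b" (len 1), cursors c1@0 c2@0 c3@0 c4@0, authorship .
After op 8 (move_right): buffer="b" (len 1), cursors c1@1 c2@1 c3@1 c4@1, authorship .

Answer: b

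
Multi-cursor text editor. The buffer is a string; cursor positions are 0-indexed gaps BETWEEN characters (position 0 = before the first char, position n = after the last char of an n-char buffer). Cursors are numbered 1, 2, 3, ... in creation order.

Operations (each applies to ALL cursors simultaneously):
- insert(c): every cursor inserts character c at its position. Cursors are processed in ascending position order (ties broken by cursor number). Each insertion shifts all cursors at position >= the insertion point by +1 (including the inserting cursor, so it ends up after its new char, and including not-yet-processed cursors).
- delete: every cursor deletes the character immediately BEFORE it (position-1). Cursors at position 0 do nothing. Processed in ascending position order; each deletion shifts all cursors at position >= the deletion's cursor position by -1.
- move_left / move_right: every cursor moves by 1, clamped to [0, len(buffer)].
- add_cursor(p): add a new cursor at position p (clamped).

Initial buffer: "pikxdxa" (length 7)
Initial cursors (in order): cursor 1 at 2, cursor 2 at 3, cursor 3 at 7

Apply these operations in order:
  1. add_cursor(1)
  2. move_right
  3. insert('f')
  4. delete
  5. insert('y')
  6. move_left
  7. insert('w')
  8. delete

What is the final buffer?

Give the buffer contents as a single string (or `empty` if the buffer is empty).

Answer: piykyxydxay

Derivation:
After op 1 (add_cursor(1)): buffer="pikxdxa" (len 7), cursors c4@1 c1@2 c2@3 c3@7, authorship .......
After op 2 (move_right): buffer="pikxdxa" (len 7), cursors c4@2 c1@3 c2@4 c3@7, authorship .......
After op 3 (insert('f')): buffer="pifkfxfdxaf" (len 11), cursors c4@3 c1@5 c2@7 c3@11, authorship ..4.1.2...3
After op 4 (delete): buffer="pikxdxa" (len 7), cursors c4@2 c1@3 c2@4 c3@7, authorship .......
After op 5 (insert('y')): buffer="piykyxydxay" (len 11), cursors c4@3 c1@5 c2@7 c3@11, authorship ..4.1.2...3
After op 6 (move_left): buffer="piykyxydxay" (len 11), cursors c4@2 c1@4 c2@6 c3@10, authorship ..4.1.2...3
After op 7 (insert('w')): buffer="piwykwyxwydxawy" (len 15), cursors c4@3 c1@6 c2@9 c3@14, authorship ..44.11.22...33
After op 8 (delete): buffer="piykyxydxay" (len 11), cursors c4@2 c1@4 c2@6 c3@10, authorship ..4.1.2...3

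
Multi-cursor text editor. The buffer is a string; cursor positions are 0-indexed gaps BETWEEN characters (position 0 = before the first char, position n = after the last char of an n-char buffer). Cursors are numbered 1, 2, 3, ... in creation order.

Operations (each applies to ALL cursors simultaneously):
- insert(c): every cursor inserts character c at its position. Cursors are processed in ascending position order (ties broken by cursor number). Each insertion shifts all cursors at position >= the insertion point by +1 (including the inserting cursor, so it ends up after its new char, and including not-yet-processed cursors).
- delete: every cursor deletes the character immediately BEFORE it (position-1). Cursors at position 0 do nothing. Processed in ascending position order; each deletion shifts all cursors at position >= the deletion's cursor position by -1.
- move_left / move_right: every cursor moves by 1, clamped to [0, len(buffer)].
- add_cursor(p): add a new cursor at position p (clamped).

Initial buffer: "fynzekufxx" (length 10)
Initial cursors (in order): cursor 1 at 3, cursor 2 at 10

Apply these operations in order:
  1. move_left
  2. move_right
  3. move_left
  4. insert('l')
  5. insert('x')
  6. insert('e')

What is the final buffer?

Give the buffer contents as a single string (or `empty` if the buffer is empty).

Answer: fylxenzekufxlxex

Derivation:
After op 1 (move_left): buffer="fynzekufxx" (len 10), cursors c1@2 c2@9, authorship ..........
After op 2 (move_right): buffer="fynzekufxx" (len 10), cursors c1@3 c2@10, authorship ..........
After op 3 (move_left): buffer="fynzekufxx" (len 10), cursors c1@2 c2@9, authorship ..........
After op 4 (insert('l')): buffer="fylnzekufxlx" (len 12), cursors c1@3 c2@11, authorship ..1.......2.
After op 5 (insert('x')): buffer="fylxnzekufxlxx" (len 14), cursors c1@4 c2@13, authorship ..11.......22.
After op 6 (insert('e')): buffer="fylxenzekufxlxex" (len 16), cursors c1@5 c2@15, authorship ..111.......222.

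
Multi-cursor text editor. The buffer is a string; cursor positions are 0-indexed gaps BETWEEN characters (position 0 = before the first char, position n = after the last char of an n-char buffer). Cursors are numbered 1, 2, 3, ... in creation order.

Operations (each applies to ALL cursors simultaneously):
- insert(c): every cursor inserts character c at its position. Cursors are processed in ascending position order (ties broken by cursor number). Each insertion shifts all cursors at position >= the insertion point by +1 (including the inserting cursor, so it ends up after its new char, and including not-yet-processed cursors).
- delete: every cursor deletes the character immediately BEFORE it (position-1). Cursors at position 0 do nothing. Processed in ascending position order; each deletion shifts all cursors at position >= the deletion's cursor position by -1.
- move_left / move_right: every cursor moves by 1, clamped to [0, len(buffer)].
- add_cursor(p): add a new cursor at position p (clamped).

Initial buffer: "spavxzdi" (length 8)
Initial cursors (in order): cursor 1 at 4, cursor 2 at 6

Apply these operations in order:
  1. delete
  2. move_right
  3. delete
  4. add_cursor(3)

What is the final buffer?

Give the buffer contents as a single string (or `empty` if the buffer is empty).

Answer: spai

Derivation:
After op 1 (delete): buffer="spaxdi" (len 6), cursors c1@3 c2@4, authorship ......
After op 2 (move_right): buffer="spaxdi" (len 6), cursors c1@4 c2@5, authorship ......
After op 3 (delete): buffer="spai" (len 4), cursors c1@3 c2@3, authorship ....
After op 4 (add_cursor(3)): buffer="spai" (len 4), cursors c1@3 c2@3 c3@3, authorship ....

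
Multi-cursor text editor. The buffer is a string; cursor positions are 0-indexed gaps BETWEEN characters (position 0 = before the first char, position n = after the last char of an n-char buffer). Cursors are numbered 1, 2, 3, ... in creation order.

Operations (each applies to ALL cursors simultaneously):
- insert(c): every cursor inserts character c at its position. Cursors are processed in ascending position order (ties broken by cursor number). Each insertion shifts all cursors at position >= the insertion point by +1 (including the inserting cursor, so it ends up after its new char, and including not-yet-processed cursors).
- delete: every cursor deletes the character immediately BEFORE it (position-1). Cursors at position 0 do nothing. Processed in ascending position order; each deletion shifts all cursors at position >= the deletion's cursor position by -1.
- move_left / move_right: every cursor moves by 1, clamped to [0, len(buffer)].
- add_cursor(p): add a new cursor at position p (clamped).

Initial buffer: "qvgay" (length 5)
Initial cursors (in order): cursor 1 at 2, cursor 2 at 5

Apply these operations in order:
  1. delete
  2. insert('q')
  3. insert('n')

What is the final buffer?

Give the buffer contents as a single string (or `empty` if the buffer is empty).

After op 1 (delete): buffer="qga" (len 3), cursors c1@1 c2@3, authorship ...
After op 2 (insert('q')): buffer="qqgaq" (len 5), cursors c1@2 c2@5, authorship .1..2
After op 3 (insert('n')): buffer="qqngaqn" (len 7), cursors c1@3 c2@7, authorship .11..22

Answer: qqngaqn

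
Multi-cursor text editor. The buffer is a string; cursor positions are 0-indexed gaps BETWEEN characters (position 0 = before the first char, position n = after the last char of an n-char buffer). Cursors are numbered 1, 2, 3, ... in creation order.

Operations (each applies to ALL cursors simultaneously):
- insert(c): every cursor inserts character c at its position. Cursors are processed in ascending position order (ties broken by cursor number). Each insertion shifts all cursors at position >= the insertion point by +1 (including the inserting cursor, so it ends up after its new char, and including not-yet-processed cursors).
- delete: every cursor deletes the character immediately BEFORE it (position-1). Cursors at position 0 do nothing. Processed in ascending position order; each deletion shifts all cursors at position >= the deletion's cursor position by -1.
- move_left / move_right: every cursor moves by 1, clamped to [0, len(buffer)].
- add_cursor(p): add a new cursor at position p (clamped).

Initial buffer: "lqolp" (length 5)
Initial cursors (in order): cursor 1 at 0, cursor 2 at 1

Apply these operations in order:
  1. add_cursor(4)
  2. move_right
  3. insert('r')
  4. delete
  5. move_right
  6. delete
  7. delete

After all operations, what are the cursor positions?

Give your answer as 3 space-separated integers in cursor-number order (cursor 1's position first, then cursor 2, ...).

Answer: 0 0 0

Derivation:
After op 1 (add_cursor(4)): buffer="lqolp" (len 5), cursors c1@0 c2@1 c3@4, authorship .....
After op 2 (move_right): buffer="lqolp" (len 5), cursors c1@1 c2@2 c3@5, authorship .....
After op 3 (insert('r')): buffer="lrqrolpr" (len 8), cursors c1@2 c2@4 c3@8, authorship .1.2...3
After op 4 (delete): buffer="lqolp" (len 5), cursors c1@1 c2@2 c3@5, authorship .....
After op 5 (move_right): buffer="lqolp" (len 5), cursors c1@2 c2@3 c3@5, authorship .....
After op 6 (delete): buffer="ll" (len 2), cursors c1@1 c2@1 c3@2, authorship ..
After op 7 (delete): buffer="" (len 0), cursors c1@0 c2@0 c3@0, authorship 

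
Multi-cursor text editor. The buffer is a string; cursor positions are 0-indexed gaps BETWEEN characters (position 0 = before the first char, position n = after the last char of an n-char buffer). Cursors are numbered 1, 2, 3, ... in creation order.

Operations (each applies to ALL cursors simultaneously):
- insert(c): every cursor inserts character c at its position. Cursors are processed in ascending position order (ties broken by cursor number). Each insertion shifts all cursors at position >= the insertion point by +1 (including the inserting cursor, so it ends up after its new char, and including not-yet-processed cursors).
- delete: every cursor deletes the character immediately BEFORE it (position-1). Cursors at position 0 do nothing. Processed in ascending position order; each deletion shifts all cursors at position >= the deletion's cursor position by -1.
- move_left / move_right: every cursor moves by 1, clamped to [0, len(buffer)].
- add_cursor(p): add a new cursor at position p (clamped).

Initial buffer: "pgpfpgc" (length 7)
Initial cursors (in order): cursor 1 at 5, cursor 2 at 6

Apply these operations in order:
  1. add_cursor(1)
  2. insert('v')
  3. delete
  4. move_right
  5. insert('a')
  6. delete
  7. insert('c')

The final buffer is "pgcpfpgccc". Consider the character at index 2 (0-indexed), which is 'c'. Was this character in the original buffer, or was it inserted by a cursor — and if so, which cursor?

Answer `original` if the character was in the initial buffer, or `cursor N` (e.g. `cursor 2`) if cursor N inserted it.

After op 1 (add_cursor(1)): buffer="pgpfpgc" (len 7), cursors c3@1 c1@5 c2@6, authorship .......
After op 2 (insert('v')): buffer="pvgpfpvgvc" (len 10), cursors c3@2 c1@7 c2@9, authorship .3....1.2.
After op 3 (delete): buffer="pgpfpgc" (len 7), cursors c3@1 c1@5 c2@6, authorship .......
After op 4 (move_right): buffer="pgpfpgc" (len 7), cursors c3@2 c1@6 c2@7, authorship .......
After op 5 (insert('a')): buffer="pgapfpgaca" (len 10), cursors c3@3 c1@8 c2@10, authorship ..3....1.2
After op 6 (delete): buffer="pgpfpgc" (len 7), cursors c3@2 c1@6 c2@7, authorship .......
After op 7 (insert('c')): buffer="pgcpfpgccc" (len 10), cursors c3@3 c1@8 c2@10, authorship ..3....1.2
Authorship (.=original, N=cursor N): . . 3 . . . . 1 . 2
Index 2: author = 3

Answer: cursor 3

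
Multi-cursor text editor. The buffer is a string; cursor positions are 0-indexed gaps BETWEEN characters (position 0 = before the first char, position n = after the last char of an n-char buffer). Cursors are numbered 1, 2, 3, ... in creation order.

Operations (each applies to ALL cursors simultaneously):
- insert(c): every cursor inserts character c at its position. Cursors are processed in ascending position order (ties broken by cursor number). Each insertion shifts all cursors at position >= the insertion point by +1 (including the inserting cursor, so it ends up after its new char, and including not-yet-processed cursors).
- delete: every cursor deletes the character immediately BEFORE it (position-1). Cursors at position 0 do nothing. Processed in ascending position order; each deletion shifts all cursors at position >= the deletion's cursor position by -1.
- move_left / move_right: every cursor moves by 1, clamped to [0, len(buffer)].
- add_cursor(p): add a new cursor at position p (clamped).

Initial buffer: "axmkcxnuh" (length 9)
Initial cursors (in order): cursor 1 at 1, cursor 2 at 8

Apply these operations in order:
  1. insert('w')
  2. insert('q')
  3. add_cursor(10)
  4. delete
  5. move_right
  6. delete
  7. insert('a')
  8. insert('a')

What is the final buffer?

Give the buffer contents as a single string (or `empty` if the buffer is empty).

After op 1 (insert('w')): buffer="awxmkcxnuwh" (len 11), cursors c1@2 c2@10, authorship .1.......2.
After op 2 (insert('q')): buffer="awqxmkcxnuwqh" (len 13), cursors c1@3 c2@12, authorship .11.......22.
After op 3 (add_cursor(10)): buffer="awqxmkcxnuwqh" (len 13), cursors c1@3 c3@10 c2@12, authorship .11.......22.
After op 4 (delete): buffer="awxmkcxnwh" (len 10), cursors c1@2 c3@8 c2@9, authorship .1......2.
After op 5 (move_right): buffer="awxmkcxnwh" (len 10), cursors c1@3 c3@9 c2@10, authorship .1......2.
After op 6 (delete): buffer="awmkcxn" (len 7), cursors c1@2 c2@7 c3@7, authorship .1.....
After op 7 (insert('a')): buffer="awamkcxnaa" (len 10), cursors c1@3 c2@10 c3@10, authorship .11.....23
After op 8 (insert('a')): buffer="awaamkcxnaaaa" (len 13), cursors c1@4 c2@13 c3@13, authorship .111.....2323

Answer: awaamkcxnaaaa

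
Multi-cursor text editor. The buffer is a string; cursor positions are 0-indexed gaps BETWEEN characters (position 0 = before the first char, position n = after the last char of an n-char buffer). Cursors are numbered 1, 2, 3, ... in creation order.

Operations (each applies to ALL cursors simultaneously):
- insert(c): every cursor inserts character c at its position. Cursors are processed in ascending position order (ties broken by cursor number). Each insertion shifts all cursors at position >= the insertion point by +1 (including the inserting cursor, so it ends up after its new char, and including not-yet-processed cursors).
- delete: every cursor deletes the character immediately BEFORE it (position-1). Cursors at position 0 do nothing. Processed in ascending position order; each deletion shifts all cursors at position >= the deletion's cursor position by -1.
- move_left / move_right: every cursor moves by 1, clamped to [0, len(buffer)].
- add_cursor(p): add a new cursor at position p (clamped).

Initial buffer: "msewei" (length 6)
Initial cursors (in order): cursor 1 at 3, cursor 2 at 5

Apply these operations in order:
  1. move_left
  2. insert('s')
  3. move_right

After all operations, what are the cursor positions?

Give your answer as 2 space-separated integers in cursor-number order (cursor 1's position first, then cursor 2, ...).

Answer: 4 7

Derivation:
After op 1 (move_left): buffer="msewei" (len 6), cursors c1@2 c2@4, authorship ......
After op 2 (insert('s')): buffer="mssewsei" (len 8), cursors c1@3 c2@6, authorship ..1..2..
After op 3 (move_right): buffer="mssewsei" (len 8), cursors c1@4 c2@7, authorship ..1..2..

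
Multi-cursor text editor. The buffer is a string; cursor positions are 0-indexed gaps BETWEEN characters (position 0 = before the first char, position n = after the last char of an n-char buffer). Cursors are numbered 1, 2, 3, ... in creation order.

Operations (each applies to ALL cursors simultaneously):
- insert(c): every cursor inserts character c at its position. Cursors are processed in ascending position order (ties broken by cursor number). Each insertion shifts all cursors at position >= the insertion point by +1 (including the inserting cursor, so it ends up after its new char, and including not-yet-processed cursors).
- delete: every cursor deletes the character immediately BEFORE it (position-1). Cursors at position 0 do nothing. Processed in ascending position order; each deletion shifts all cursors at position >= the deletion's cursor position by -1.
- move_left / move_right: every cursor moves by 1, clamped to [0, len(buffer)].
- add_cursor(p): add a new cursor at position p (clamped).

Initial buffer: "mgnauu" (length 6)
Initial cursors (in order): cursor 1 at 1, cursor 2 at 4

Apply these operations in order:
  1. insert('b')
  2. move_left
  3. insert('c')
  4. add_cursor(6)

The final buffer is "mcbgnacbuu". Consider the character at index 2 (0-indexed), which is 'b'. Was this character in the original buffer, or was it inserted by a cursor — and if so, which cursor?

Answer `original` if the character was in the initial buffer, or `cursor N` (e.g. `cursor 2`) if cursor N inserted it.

Answer: cursor 1

Derivation:
After op 1 (insert('b')): buffer="mbgnabuu" (len 8), cursors c1@2 c2@6, authorship .1...2..
After op 2 (move_left): buffer="mbgnabuu" (len 8), cursors c1@1 c2@5, authorship .1...2..
After op 3 (insert('c')): buffer="mcbgnacbuu" (len 10), cursors c1@2 c2@7, authorship .11...22..
After op 4 (add_cursor(6)): buffer="mcbgnacbuu" (len 10), cursors c1@2 c3@6 c2@7, authorship .11...22..
Authorship (.=original, N=cursor N): . 1 1 . . . 2 2 . .
Index 2: author = 1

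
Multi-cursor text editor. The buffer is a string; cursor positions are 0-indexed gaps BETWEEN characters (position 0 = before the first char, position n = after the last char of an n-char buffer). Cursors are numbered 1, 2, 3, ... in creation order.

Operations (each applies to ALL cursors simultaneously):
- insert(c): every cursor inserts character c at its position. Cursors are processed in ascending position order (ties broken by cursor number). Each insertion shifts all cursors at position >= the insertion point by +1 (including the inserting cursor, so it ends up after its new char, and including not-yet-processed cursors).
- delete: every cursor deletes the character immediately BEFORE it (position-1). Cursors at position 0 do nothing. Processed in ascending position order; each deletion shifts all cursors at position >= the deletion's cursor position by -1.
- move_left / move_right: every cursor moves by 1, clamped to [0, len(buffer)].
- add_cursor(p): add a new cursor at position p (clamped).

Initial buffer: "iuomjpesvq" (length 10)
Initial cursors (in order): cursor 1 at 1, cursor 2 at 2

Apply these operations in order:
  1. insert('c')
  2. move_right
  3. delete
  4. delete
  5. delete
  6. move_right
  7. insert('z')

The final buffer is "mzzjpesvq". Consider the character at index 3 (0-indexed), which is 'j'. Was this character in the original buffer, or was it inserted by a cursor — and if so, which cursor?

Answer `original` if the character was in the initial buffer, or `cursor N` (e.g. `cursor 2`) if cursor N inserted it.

Answer: original

Derivation:
After op 1 (insert('c')): buffer="icucomjpesvq" (len 12), cursors c1@2 c2@4, authorship .1.2........
After op 2 (move_right): buffer="icucomjpesvq" (len 12), cursors c1@3 c2@5, authorship .1.2........
After op 3 (delete): buffer="iccmjpesvq" (len 10), cursors c1@2 c2@3, authorship .12.......
After op 4 (delete): buffer="imjpesvq" (len 8), cursors c1@1 c2@1, authorship ........
After op 5 (delete): buffer="mjpesvq" (len 7), cursors c1@0 c2@0, authorship .......
After op 6 (move_right): buffer="mjpesvq" (len 7), cursors c1@1 c2@1, authorship .......
After op 7 (insert('z')): buffer="mzzjpesvq" (len 9), cursors c1@3 c2@3, authorship .12......
Authorship (.=original, N=cursor N): . 1 2 . . . . . .
Index 3: author = original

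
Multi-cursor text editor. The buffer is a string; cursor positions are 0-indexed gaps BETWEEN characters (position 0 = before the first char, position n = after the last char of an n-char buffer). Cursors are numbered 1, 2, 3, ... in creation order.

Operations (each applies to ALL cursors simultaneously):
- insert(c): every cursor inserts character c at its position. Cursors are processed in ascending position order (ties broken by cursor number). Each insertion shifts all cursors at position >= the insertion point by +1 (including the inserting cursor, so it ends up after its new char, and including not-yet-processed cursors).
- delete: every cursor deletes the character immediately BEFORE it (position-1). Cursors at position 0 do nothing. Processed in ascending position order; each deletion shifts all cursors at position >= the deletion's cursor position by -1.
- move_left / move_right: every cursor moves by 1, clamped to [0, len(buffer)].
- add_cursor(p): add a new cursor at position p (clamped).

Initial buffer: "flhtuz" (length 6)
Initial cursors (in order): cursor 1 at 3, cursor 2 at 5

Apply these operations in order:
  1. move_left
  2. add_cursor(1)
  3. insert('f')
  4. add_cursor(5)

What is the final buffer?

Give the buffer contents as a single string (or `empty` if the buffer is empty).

Answer: fflfhtfuz

Derivation:
After op 1 (move_left): buffer="flhtuz" (len 6), cursors c1@2 c2@4, authorship ......
After op 2 (add_cursor(1)): buffer="flhtuz" (len 6), cursors c3@1 c1@2 c2@4, authorship ......
After op 3 (insert('f')): buffer="fflfhtfuz" (len 9), cursors c3@2 c1@4 c2@7, authorship .3.1..2..
After op 4 (add_cursor(5)): buffer="fflfhtfuz" (len 9), cursors c3@2 c1@4 c4@5 c2@7, authorship .3.1..2..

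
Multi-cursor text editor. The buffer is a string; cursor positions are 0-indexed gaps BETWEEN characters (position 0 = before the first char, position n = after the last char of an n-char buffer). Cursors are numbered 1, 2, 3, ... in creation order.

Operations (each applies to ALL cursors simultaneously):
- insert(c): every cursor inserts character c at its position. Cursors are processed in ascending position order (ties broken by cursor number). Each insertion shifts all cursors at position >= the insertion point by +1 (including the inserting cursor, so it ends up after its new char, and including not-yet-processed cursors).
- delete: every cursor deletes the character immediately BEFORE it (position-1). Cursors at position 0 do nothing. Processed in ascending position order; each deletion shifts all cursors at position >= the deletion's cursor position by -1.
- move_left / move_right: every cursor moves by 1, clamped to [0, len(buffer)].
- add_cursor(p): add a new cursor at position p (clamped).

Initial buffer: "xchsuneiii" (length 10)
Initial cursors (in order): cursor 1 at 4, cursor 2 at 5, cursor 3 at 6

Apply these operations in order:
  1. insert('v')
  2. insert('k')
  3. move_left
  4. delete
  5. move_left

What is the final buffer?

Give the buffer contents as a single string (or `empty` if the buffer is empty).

After op 1 (insert('v')): buffer="xchsvuvnveiii" (len 13), cursors c1@5 c2@7 c3@9, authorship ....1.2.3....
After op 2 (insert('k')): buffer="xchsvkuvknvkeiii" (len 16), cursors c1@6 c2@9 c3@12, authorship ....11.22.33....
After op 3 (move_left): buffer="xchsvkuvknvkeiii" (len 16), cursors c1@5 c2@8 c3@11, authorship ....11.22.33....
After op 4 (delete): buffer="xchskuknkeiii" (len 13), cursors c1@4 c2@6 c3@8, authorship ....1.2.3....
After op 5 (move_left): buffer="xchskuknkeiii" (len 13), cursors c1@3 c2@5 c3@7, authorship ....1.2.3....

Answer: xchskuknkeiii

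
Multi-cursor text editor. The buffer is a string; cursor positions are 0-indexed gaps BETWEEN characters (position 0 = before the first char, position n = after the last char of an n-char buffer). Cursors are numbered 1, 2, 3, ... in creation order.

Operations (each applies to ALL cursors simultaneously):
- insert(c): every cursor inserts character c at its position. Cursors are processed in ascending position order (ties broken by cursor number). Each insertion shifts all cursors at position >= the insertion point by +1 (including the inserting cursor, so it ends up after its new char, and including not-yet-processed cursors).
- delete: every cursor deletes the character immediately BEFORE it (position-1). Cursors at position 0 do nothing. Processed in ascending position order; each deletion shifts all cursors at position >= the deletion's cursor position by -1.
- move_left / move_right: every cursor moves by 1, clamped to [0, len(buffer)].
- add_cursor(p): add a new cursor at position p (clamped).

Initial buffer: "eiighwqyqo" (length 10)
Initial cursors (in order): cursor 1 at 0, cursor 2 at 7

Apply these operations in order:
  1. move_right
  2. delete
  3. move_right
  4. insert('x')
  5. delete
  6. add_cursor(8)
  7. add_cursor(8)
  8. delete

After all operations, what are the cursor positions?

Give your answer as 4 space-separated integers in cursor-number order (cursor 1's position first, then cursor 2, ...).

After op 1 (move_right): buffer="eiighwqyqo" (len 10), cursors c1@1 c2@8, authorship ..........
After op 2 (delete): buffer="iighwqqo" (len 8), cursors c1@0 c2@6, authorship ........
After op 3 (move_right): buffer="iighwqqo" (len 8), cursors c1@1 c2@7, authorship ........
After op 4 (insert('x')): buffer="ixighwqqxo" (len 10), cursors c1@2 c2@9, authorship .1......2.
After op 5 (delete): buffer="iighwqqo" (len 8), cursors c1@1 c2@7, authorship ........
After op 6 (add_cursor(8)): buffer="iighwqqo" (len 8), cursors c1@1 c2@7 c3@8, authorship ........
After op 7 (add_cursor(8)): buffer="iighwqqo" (len 8), cursors c1@1 c2@7 c3@8 c4@8, authorship ........
After op 8 (delete): buffer="ighw" (len 4), cursors c1@0 c2@4 c3@4 c4@4, authorship ....

Answer: 0 4 4 4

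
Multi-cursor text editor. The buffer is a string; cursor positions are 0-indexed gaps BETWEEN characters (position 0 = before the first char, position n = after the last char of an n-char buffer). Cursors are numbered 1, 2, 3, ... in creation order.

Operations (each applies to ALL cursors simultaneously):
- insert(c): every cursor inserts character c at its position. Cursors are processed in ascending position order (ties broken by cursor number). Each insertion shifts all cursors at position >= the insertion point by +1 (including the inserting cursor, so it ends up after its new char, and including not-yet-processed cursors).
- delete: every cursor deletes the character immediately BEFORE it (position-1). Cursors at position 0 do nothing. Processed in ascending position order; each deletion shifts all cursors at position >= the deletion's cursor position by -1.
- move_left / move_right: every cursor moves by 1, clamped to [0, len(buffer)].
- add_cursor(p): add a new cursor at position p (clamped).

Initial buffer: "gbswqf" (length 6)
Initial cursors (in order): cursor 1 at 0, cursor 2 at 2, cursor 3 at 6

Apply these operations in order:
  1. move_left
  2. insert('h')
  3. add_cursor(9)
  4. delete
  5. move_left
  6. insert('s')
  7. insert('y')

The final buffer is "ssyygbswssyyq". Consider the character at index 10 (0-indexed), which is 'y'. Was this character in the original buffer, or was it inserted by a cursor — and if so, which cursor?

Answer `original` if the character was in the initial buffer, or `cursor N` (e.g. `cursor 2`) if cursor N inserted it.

After op 1 (move_left): buffer="gbswqf" (len 6), cursors c1@0 c2@1 c3@5, authorship ......
After op 2 (insert('h')): buffer="hghbswqhf" (len 9), cursors c1@1 c2@3 c3@8, authorship 1.2....3.
After op 3 (add_cursor(9)): buffer="hghbswqhf" (len 9), cursors c1@1 c2@3 c3@8 c4@9, authorship 1.2....3.
After op 4 (delete): buffer="gbswq" (len 5), cursors c1@0 c2@1 c3@5 c4@5, authorship .....
After op 5 (move_left): buffer="gbswq" (len 5), cursors c1@0 c2@0 c3@4 c4@4, authorship .....
After op 6 (insert('s')): buffer="ssgbswssq" (len 9), cursors c1@2 c2@2 c3@8 c4@8, authorship 12....34.
After op 7 (insert('y')): buffer="ssyygbswssyyq" (len 13), cursors c1@4 c2@4 c3@12 c4@12, authorship 1212....3434.
Authorship (.=original, N=cursor N): 1 2 1 2 . . . . 3 4 3 4 .
Index 10: author = 3

Answer: cursor 3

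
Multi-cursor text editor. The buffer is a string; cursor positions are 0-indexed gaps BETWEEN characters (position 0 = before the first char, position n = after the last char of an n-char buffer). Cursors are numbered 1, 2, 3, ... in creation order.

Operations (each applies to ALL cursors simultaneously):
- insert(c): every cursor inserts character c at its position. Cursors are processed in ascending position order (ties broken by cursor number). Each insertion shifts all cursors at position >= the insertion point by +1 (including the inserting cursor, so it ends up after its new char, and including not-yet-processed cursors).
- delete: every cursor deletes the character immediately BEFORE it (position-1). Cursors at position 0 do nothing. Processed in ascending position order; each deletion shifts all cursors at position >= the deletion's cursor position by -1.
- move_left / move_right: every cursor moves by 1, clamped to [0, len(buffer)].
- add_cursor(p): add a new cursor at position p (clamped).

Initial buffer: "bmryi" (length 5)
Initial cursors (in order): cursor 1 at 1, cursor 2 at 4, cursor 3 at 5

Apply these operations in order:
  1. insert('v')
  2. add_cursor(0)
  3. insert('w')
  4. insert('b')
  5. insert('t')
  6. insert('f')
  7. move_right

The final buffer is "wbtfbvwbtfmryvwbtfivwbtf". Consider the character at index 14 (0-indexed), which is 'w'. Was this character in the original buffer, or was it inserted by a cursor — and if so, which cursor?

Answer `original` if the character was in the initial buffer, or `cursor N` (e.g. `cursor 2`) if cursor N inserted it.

After op 1 (insert('v')): buffer="bvmryviv" (len 8), cursors c1@2 c2@6 c3@8, authorship .1...2.3
After op 2 (add_cursor(0)): buffer="bvmryviv" (len 8), cursors c4@0 c1@2 c2@6 c3@8, authorship .1...2.3
After op 3 (insert('w')): buffer="wbvwmryvwivw" (len 12), cursors c4@1 c1@4 c2@9 c3@12, authorship 4.11...22.33
After op 4 (insert('b')): buffer="wbbvwbmryvwbivwb" (len 16), cursors c4@2 c1@6 c2@12 c3@16, authorship 44.111...222.333
After op 5 (insert('t')): buffer="wbtbvwbtmryvwbtivwbt" (len 20), cursors c4@3 c1@8 c2@15 c3@20, authorship 444.1111...2222.3333
After op 6 (insert('f')): buffer="wbtfbvwbtfmryvwbtfivwbtf" (len 24), cursors c4@4 c1@10 c2@18 c3@24, authorship 4444.11111...22222.33333
After op 7 (move_right): buffer="wbtfbvwbtfmryvwbtfivwbtf" (len 24), cursors c4@5 c1@11 c2@19 c3@24, authorship 4444.11111...22222.33333
Authorship (.=original, N=cursor N): 4 4 4 4 . 1 1 1 1 1 . . . 2 2 2 2 2 . 3 3 3 3 3
Index 14: author = 2

Answer: cursor 2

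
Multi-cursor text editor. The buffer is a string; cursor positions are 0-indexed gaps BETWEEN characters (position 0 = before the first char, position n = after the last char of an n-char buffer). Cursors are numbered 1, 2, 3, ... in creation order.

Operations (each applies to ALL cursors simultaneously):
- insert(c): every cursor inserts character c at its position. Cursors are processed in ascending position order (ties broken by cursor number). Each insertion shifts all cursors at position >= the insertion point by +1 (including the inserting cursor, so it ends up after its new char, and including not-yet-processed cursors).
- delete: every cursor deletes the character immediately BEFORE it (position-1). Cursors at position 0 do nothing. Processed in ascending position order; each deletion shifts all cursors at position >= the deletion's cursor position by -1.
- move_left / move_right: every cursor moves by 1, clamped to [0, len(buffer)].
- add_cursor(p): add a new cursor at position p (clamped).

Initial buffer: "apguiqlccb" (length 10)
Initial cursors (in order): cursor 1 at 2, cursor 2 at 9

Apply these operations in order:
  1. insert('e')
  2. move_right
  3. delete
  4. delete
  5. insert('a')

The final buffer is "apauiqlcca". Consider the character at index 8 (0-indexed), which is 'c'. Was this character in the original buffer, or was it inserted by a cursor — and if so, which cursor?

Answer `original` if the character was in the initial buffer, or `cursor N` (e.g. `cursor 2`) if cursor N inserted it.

Answer: original

Derivation:
After op 1 (insert('e')): buffer="apeguiqlcceb" (len 12), cursors c1@3 c2@11, authorship ..1.......2.
After op 2 (move_right): buffer="apeguiqlcceb" (len 12), cursors c1@4 c2@12, authorship ..1.......2.
After op 3 (delete): buffer="apeuiqlcce" (len 10), cursors c1@3 c2@10, authorship ..1......2
After op 4 (delete): buffer="apuiqlcc" (len 8), cursors c1@2 c2@8, authorship ........
After op 5 (insert('a')): buffer="apauiqlcca" (len 10), cursors c1@3 c2@10, authorship ..1......2
Authorship (.=original, N=cursor N): . . 1 . . . . . . 2
Index 8: author = original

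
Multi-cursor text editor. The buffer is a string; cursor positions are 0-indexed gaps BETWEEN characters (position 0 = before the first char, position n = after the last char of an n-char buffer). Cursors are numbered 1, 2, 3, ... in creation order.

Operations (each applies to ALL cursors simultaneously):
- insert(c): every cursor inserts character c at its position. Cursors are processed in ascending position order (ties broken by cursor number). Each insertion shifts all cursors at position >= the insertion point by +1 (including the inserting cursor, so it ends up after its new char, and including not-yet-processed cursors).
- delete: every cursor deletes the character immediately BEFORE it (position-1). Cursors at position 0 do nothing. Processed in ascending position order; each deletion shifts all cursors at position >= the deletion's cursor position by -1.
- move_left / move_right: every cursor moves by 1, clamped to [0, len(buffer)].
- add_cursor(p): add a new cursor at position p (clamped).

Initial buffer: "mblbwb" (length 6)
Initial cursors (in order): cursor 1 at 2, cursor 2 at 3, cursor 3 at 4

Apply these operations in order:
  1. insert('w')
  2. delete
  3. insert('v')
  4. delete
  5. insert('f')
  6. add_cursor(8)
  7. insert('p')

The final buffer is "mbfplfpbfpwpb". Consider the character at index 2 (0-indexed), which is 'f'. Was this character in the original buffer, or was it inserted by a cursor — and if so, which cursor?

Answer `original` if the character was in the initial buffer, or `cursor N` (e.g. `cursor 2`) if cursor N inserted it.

After op 1 (insert('w')): buffer="mbwlwbwwb" (len 9), cursors c1@3 c2@5 c3@7, authorship ..1.2.3..
After op 2 (delete): buffer="mblbwb" (len 6), cursors c1@2 c2@3 c3@4, authorship ......
After op 3 (insert('v')): buffer="mbvlvbvwb" (len 9), cursors c1@3 c2@5 c3@7, authorship ..1.2.3..
After op 4 (delete): buffer="mblbwb" (len 6), cursors c1@2 c2@3 c3@4, authorship ......
After op 5 (insert('f')): buffer="mbflfbfwb" (len 9), cursors c1@3 c2@5 c3@7, authorship ..1.2.3..
After op 6 (add_cursor(8)): buffer="mbflfbfwb" (len 9), cursors c1@3 c2@5 c3@7 c4@8, authorship ..1.2.3..
After op 7 (insert('p')): buffer="mbfplfpbfpwpb" (len 13), cursors c1@4 c2@7 c3@10 c4@12, authorship ..11.22.33.4.
Authorship (.=original, N=cursor N): . . 1 1 . 2 2 . 3 3 . 4 .
Index 2: author = 1

Answer: cursor 1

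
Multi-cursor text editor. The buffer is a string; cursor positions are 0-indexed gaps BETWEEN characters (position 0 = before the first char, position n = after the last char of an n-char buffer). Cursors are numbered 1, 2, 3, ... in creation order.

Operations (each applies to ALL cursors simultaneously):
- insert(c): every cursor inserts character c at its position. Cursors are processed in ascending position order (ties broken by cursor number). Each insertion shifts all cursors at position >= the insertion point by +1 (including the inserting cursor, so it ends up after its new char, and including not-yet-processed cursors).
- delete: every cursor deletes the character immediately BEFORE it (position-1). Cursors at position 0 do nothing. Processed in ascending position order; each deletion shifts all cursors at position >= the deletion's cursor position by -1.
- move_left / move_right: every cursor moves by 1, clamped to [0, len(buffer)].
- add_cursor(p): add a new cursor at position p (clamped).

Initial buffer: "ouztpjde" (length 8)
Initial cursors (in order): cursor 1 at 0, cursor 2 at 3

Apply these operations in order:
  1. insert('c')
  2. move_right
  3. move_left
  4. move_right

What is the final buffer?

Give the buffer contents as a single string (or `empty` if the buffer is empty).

After op 1 (insert('c')): buffer="couzctpjde" (len 10), cursors c1@1 c2@5, authorship 1...2.....
After op 2 (move_right): buffer="couzctpjde" (len 10), cursors c1@2 c2@6, authorship 1...2.....
After op 3 (move_left): buffer="couzctpjde" (len 10), cursors c1@1 c2@5, authorship 1...2.....
After op 4 (move_right): buffer="couzctpjde" (len 10), cursors c1@2 c2@6, authorship 1...2.....

Answer: couzctpjde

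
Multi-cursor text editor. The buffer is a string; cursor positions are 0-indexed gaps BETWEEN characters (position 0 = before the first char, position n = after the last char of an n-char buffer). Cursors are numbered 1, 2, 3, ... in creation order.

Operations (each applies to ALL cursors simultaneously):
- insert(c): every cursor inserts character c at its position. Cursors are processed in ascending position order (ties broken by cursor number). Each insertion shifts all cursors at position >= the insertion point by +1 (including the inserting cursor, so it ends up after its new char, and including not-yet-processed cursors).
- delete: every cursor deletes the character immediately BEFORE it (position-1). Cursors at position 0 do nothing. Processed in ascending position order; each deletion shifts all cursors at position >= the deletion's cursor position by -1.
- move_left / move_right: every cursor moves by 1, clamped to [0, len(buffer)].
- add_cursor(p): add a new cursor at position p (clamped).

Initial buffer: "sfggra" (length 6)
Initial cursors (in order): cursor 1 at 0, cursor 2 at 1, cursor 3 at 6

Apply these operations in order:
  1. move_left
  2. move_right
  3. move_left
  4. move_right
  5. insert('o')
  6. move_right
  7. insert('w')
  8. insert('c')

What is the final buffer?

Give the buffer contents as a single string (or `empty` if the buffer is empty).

Answer: soofwwccggraowc

Derivation:
After op 1 (move_left): buffer="sfggra" (len 6), cursors c1@0 c2@0 c3@5, authorship ......
After op 2 (move_right): buffer="sfggra" (len 6), cursors c1@1 c2@1 c3@6, authorship ......
After op 3 (move_left): buffer="sfggra" (len 6), cursors c1@0 c2@0 c3@5, authorship ......
After op 4 (move_right): buffer="sfggra" (len 6), cursors c1@1 c2@1 c3@6, authorship ......
After op 5 (insert('o')): buffer="soofggrao" (len 9), cursors c1@3 c2@3 c3@9, authorship .12.....3
After op 6 (move_right): buffer="soofggrao" (len 9), cursors c1@4 c2@4 c3@9, authorship .12.....3
After op 7 (insert('w')): buffer="soofwwggraow" (len 12), cursors c1@6 c2@6 c3@12, authorship .12.12....33
After op 8 (insert('c')): buffer="soofwwccggraowc" (len 15), cursors c1@8 c2@8 c3@15, authorship .12.1212....333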